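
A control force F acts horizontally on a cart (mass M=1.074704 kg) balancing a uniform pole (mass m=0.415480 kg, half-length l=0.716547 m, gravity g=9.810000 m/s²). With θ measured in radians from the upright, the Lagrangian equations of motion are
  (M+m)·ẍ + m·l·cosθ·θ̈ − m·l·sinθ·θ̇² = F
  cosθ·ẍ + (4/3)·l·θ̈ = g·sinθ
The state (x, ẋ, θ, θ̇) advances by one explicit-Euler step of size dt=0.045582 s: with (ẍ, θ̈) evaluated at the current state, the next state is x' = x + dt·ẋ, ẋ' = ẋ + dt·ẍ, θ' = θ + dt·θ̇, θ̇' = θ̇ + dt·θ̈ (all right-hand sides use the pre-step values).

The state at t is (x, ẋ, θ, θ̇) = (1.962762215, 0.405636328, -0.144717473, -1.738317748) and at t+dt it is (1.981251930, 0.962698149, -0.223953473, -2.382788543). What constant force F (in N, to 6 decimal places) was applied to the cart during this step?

F = 14.176162 N

ẍ = (ẋ'−ẋ)/dt = (0.962698149−0.405636328)/0.045582 = 12.221092
θ̈ = (θ̇'−θ̇)/dt = (-2.382788543−-1.738317748)/0.045582 = -14.138713
sinθ=-0.144213, cosθ=0.989547
F = (M+m)·ẍ + m·l·cosθ·θ̈ − m·l·sinθ·θ̇² = 18.211676 + -4.165249 − -0.129735 = 14.176162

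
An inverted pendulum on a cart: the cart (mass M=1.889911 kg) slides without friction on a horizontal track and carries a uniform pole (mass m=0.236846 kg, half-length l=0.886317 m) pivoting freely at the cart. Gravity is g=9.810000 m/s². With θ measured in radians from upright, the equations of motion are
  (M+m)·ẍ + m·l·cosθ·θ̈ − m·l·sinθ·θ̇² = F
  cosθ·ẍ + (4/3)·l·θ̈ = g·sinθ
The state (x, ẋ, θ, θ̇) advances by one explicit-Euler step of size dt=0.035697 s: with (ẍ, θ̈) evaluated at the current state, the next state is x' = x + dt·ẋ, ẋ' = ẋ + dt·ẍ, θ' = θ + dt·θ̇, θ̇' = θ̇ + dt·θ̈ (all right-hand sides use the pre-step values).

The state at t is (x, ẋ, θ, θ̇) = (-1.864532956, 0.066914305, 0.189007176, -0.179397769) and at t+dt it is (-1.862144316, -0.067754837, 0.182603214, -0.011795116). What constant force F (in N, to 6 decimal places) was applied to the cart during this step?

F = -7.056536 N

ẍ = (ẋ'−ẋ)/dt = (-0.067754837−0.066914305)/0.035697 = -3.772562
θ̈ = (θ̇'−θ̇)/dt = (-0.011795116−-0.179397769)/0.035697 = 4.695147
sinθ=0.187884, cosθ=0.982191
F = (M+m)·ẍ + m·l·cosθ·θ̈ − m·l·sinθ·θ̇² = -8.023322 + 0.968056 − 0.001269 = -7.056536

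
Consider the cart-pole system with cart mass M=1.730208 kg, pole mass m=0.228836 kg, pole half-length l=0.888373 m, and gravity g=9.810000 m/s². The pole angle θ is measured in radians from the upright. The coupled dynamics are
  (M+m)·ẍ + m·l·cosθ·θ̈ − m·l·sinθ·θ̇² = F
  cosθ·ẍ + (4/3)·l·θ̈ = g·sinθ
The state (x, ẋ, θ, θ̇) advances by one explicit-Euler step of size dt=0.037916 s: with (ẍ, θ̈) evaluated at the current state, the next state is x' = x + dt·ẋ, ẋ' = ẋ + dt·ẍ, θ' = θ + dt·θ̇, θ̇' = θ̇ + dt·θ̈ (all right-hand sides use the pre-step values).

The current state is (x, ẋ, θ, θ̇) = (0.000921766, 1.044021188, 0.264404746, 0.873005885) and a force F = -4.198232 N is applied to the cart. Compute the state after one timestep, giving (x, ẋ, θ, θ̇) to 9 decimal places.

(0.040506873, 0.947448198, 0.297505637, 1.033767686)

sinθ=0.261334747, cosθ=0.965248232
temp = (F + m·l·θ̇²·sinθ)/(M+m) = (-4.198232 + 0.040490319)/1.959044 = -2.122331954
θ̈ = (g·sinθ − cosθ·temp)/(l·(4/3 − m·cos²θ/(M+m))) = 4.239946210
ẍ = temp − m·l·θ̈·cosθ/(M+m) = -2.547024727
Euler: x'=0.000921766+0.037916·1.044021188=0.040506873, ẋ'=1.044021188+0.037916·-2.547024727=0.947448198
       θ'=0.264404746+0.037916·0.873005885=0.297505637, θ̇'=0.873005885+0.037916·4.239946210=1.033767686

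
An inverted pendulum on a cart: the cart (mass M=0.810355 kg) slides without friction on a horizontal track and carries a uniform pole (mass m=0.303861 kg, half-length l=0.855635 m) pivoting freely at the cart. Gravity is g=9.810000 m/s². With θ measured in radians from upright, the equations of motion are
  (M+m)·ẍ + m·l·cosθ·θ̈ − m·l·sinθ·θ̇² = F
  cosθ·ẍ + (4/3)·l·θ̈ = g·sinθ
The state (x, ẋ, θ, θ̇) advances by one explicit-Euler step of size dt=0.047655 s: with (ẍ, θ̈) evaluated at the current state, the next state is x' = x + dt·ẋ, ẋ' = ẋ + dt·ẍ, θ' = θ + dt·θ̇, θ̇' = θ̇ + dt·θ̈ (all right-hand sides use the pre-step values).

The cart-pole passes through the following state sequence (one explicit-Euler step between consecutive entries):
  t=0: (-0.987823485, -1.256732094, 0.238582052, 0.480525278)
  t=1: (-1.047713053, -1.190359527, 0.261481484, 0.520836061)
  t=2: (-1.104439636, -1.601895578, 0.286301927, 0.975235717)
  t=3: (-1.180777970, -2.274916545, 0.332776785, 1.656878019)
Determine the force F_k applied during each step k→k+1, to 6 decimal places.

step 0→1:
  ẍ = (ẋ'−ẋ)/dt = (-1.190359527−-1.256732094)/0.047655 = 1.392772
  θ̈ = (θ̇'−θ̇)/dt = (0.520836061−0.480525278)/0.047655 = 0.845888
  sinθ=0.236325, cosθ=0.971674
  F = (M+m)·ẍ + m·l·cosθ·θ̈ − m·l·sinθ·θ̇² = 1.551849 + 0.213696 − 0.014187 = 1.751358
step 1→2:
  ẍ = (ẋ'−ẋ)/dt = (-1.601895578−-1.190359527)/0.047655 = -8.635737
  θ̈ = (θ̇'−θ̇)/dt = (0.975235717−0.520836061)/0.047655 = 9.535194
  sinθ=0.258512, cosθ=0.966008
  F = (M+m)·ẍ + m·l·cosθ·θ̈ − m·l·sinθ·θ̇² = -9.622076 + 2.394825 − 0.018233 = -7.245484
step 2→3:
  ẍ = (ẋ'−ẋ)/dt = (-2.274916545−-1.601895578)/0.047655 = -14.122778
  θ̈ = (θ̇'−θ̇)/dt = (1.656878019−0.975235717)/0.047655 = 14.303689
  sinθ=0.282407, cosθ=0.959295
  F = (M+m)·ẍ + m·l·cosθ·θ̈ − m·l·sinθ·θ̇² = -15.735825 + 3.567497 − 0.069832 = -12.238160

F_0 = 1.751358 N
F_1 = -7.245484 N
F_2 = -12.238160 N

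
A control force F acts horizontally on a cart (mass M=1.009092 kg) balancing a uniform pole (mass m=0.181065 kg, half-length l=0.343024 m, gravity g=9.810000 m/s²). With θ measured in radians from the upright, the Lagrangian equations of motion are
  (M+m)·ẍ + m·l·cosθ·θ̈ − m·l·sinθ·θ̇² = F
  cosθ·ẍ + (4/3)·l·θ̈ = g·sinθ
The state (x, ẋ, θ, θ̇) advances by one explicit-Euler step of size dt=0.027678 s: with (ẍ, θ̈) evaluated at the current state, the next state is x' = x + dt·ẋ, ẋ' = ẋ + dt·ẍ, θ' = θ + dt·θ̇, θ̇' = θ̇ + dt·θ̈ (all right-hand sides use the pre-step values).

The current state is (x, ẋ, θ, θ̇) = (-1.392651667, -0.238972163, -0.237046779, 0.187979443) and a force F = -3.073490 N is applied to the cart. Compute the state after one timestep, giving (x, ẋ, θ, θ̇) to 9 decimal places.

sinθ=-0.234833018, cosθ=0.972035726
temp = (F + m·l·θ̇²·sinθ)/(M+m) = (-3.073490 + -0.000515393)/1.190157 = -2.582857046
θ̈ = (g·sinθ − cosθ·temp)/(l·(4/3 − m·cos²θ/(M+m))) = 0.507079530
ẍ = temp − m·l·θ̈·cosθ/(M+m) = -2.608579540
Euler: x'=-1.392651667+0.027678·-0.238972163=-1.399265939, ẋ'=-0.238972163+0.027678·-2.608579540=-0.311172427
       θ'=-0.237046779+0.027678·0.187979443=-0.231843884, θ̇'=0.187979443+0.027678·0.507079530=0.202014390

(-1.399265939, -0.311172427, -0.231843884, 0.202014390)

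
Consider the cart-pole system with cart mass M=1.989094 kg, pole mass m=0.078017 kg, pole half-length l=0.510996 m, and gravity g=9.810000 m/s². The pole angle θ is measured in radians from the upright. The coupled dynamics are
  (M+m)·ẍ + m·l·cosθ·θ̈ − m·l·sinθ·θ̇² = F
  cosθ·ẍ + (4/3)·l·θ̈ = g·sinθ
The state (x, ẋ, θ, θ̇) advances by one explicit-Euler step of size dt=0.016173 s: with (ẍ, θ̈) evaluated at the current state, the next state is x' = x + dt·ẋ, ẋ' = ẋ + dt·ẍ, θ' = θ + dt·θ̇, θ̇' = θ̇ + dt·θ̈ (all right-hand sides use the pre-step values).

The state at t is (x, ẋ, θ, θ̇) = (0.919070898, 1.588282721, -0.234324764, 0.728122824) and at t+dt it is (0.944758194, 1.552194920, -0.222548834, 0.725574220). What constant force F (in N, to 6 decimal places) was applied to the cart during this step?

F = -4.613674 N

ẍ = (ẋ'−ẋ)/dt = (1.552194920−1.588282721)/0.016173 = -2.231361
θ̈ = (θ̇'−θ̇)/dt = (0.725574220−0.728122824)/0.016173 = -0.157584
sinθ=-0.232186, cosθ=0.972671
F = (M+m)·ẍ + m·l·cosθ·θ̈ − m·l·sinθ·θ̇² = -4.612471 + -0.006111 − -0.004907 = -4.613674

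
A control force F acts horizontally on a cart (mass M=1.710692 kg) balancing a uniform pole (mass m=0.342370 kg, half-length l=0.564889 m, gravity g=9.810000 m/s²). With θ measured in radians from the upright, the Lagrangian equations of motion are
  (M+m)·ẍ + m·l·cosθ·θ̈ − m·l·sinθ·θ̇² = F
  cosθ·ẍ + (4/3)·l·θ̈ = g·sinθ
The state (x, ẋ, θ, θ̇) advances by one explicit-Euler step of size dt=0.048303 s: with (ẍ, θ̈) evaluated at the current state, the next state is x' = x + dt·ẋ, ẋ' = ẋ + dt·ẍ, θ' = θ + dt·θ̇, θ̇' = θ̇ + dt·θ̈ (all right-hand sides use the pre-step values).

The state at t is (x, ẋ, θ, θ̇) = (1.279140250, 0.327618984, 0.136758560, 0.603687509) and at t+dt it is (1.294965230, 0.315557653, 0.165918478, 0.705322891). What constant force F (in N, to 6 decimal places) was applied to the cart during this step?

F = -0.119122 N

ẍ = (ẋ'−ẋ)/dt = (0.315557653−0.327618984)/0.048303 = -0.249701
θ̈ = (θ̇'−θ̇)/dt = (0.705322891−0.603687509)/0.048303 = 2.104122
sinθ=0.136333, cosθ=0.990663
F = (M+m)·ẍ + m·l·cosθ·θ̈ − m·l·sinθ·θ̇² = -0.512653 + 0.403140 − 0.009609 = -0.119122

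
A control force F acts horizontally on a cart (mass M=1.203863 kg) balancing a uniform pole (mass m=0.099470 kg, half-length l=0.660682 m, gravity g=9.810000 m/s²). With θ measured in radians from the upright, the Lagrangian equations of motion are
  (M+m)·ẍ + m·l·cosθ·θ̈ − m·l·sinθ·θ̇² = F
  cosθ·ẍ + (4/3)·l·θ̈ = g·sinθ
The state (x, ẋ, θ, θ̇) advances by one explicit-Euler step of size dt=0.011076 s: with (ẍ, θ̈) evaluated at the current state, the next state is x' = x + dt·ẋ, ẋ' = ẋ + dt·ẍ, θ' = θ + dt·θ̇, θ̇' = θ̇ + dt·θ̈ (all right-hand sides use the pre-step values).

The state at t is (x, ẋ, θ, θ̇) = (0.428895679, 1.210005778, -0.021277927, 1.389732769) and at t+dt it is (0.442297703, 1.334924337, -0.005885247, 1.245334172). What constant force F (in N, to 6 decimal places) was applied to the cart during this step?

ẍ = (ẋ'−ẋ)/dt = (1.334924337−1.210005778)/0.011076 = 11.278310
θ̈ = (θ̇'−θ̇)/dt = (1.245334172−1.389732769)/0.011076 = -13.037071
sinθ=-0.021276, cosθ=0.999774
F = (M+m)·ẍ + m·l·cosθ·θ̈ − m·l·sinθ·θ̇² = 14.699393 + -0.856577 − -0.002700 = 13.845517

F = 13.845517 N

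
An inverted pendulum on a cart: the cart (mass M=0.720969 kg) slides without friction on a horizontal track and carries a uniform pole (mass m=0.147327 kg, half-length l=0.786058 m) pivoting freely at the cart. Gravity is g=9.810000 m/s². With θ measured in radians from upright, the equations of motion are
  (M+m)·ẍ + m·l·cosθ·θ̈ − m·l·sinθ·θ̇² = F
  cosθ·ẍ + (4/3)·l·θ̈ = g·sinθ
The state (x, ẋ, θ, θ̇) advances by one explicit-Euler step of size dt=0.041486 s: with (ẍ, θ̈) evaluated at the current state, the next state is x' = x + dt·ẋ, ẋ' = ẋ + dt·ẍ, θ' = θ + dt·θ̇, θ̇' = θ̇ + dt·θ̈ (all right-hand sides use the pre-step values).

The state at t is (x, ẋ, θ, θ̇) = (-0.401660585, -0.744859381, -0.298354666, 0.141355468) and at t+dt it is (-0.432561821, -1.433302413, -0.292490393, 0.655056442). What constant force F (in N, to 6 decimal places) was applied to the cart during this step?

ẍ = (ẋ'−ẋ)/dt = (-1.433302413−-0.744859381)/0.041486 = -16.594587
θ̈ = (θ̇'−θ̇)/dt = (0.655056442−0.141355468)/0.041486 = 12.382514
sinθ=-0.293948, cosθ=0.955821
F = (M+m)·ẍ + m·l·cosθ·θ̈ − m·l·sinθ·θ̇² = -14.409013 + 1.370637 − -0.000680 = -13.037696

F = -13.037696 N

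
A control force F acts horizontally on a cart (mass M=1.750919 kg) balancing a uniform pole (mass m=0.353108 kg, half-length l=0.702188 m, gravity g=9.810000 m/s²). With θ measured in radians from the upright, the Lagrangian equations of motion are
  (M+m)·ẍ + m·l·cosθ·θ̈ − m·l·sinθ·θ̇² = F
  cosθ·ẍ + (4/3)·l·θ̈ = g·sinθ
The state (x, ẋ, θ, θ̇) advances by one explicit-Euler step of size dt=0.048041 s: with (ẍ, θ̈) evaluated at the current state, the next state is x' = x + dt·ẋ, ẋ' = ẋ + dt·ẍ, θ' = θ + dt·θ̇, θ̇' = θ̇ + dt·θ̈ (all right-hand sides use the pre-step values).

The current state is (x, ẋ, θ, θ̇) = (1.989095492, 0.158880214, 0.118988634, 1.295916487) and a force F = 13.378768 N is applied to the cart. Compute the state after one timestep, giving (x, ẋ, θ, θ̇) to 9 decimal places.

(1.996728256, 0.500940736, 0.181245758, 0.992902671)

sinθ=0.118708053, cosθ=0.992929201
temp = (F + m·l·θ̇²·sinθ)/(M+m) = (13.378768 + 0.049430519)/2.104027 = 6.382141731
θ̈ = (g·sinθ − cosθ·temp)/(l·(4/3 − m·cos²θ/(M+m))) = -6.307400259
ẍ = temp − m·l·θ̈·cosθ/(M+m) = 7.120179056
Euler: x'=1.989095492+0.048041·0.158880214=1.996728256, ẋ'=0.158880214+0.048041·7.120179056=0.500940736
       θ'=0.118988634+0.048041·1.295916487=0.181245758, θ̇'=1.295916487+0.048041·-6.307400259=0.992902671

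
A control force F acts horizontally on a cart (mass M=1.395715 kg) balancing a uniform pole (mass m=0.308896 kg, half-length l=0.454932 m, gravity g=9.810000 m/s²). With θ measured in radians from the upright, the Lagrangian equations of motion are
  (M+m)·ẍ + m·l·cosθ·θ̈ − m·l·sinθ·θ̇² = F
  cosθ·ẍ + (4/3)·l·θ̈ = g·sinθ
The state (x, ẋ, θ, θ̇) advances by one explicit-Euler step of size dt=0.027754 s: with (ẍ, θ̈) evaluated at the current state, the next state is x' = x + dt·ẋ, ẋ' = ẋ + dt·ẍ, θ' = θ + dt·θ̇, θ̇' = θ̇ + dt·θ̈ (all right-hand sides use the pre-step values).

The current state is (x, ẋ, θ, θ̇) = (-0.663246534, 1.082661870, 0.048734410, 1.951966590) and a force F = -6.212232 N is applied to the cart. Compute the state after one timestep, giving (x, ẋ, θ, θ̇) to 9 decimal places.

sinθ=0.048715121, cosθ=0.998812714
temp = (F + m·l·θ̇²·sinθ)/(M+m) = (-6.212232 + 0.026083587)/1.704611 = -3.629067519
θ̈ = (g·sinθ − cosθ·temp)/(l·(4/3 − m·cos²θ/(M+m))) = 7.824527663
ẍ = temp − m·l·θ̈·cosθ/(M+m) = -4.273349041
Euler: x'=-0.663246534+0.027754·1.082661870=-0.633198336, ẋ'=1.082661870+0.027754·-4.273349041=0.964059341
       θ'=0.048734410+0.027754·1.951966590=0.102909291, θ̇'=1.951966590+0.027754·7.824527663=2.169128531

(-0.633198336, 0.964059341, 0.102909291, 2.169128531)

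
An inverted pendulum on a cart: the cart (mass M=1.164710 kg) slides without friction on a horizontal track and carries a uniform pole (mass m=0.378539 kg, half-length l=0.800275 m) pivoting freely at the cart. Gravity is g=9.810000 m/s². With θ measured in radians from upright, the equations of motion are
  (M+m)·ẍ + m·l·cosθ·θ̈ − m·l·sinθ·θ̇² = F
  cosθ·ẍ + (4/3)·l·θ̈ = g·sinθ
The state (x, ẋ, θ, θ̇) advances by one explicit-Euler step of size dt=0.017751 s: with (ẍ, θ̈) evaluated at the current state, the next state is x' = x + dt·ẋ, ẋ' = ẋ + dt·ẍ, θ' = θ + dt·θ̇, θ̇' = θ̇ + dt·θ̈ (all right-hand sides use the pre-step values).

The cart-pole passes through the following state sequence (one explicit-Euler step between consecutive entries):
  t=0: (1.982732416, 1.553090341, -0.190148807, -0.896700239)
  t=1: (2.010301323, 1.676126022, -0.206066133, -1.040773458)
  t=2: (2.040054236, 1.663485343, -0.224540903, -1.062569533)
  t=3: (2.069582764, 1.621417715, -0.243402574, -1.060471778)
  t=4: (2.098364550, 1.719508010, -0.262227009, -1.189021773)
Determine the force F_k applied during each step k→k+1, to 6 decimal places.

F_0 = 8.328190 N
F_1 = -1.395921 N
F_2 = -3.546248 N
F_3 = 6.480805 N

step 0→1:
  ẍ = (ẋ'−ẋ)/dt = (1.676126022−1.553090341)/0.017751 = 6.931197
  θ̈ = (θ̇'−θ̇)/dt = (-1.040773458−-0.896700239)/0.017751 = -8.116344
  sinθ=-0.189005, cosθ=0.981976
  F = (M+m)·ẍ + m·l·cosθ·θ̈ − m·l·sinθ·θ̇² = 10.696563 + -2.414411 − -0.046038 = 8.328190
step 1→2:
  ẍ = (ẋ'−ẋ)/dt = (1.663485343−1.676126022)/0.017751 = -0.712111
  θ̈ = (θ̇'−θ̇)/dt = (-1.062569533−-1.040773458)/0.017751 = -1.227879
  sinθ=-0.204611, cosθ=0.978843
  F = (M+m)·ẍ + m·l·cosθ·θ̈ − m·l·sinθ·θ̇² = -1.098964 + -0.364098 − -0.067141 = -1.395921
step 2→3:
  ẍ = (ẋ'−ẋ)/dt = (1.621417715−1.663485343)/0.017751 = -2.369874
  θ̈ = (θ̇'−θ̇)/dt = (-1.060471778−-1.062569533)/0.017751 = 0.118177
  sinθ=-0.222659, cosθ=0.974896
  F = (M+m)·ẍ + m·l·cosθ·θ̈ − m·l·sinθ·θ̇² = -3.657305 + 0.034901 − -0.076156 = -3.546248
step 3→4:
  ẍ = (ẋ'−ẋ)/dt = (1.719508010−1.621417715)/0.017751 = 5.525902
  θ̈ = (θ̇'−θ̇)/dt = (-1.189021773−-1.060471778)/0.017751 = -7.241845
  sinθ=-0.241006, cosθ=0.970524
  F = (M+m)·ẍ + m·l·cosθ·θ̈ − m·l·sinθ·θ̇² = 8.527844 + -2.129145 − -0.082106 = 6.480805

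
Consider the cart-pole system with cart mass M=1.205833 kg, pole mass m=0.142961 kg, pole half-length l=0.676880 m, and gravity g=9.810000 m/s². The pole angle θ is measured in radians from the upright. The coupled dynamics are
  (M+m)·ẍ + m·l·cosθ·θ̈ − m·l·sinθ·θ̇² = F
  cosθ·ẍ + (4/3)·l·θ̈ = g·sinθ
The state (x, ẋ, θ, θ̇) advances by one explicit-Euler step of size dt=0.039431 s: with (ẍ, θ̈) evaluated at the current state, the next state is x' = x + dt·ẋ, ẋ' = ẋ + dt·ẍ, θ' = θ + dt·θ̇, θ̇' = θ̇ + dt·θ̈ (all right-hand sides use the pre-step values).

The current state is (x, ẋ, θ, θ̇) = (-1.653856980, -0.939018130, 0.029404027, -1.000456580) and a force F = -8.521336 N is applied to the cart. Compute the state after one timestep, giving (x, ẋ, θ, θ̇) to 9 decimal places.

(-1.690883404, -1.210517362, -0.010044976, -0.687157794)

sinθ=0.029399790, cosθ=0.999567733
temp = (F + m·l·θ̇²·sinθ)/(M+m) = (-8.521336 + 0.002847541)/1.348794 = -6.315633417
θ̈ = (g·sinθ − cosθ·temp)/(l·(4/3 − m·cos²θ/(M+m))) = 7.945494311
ẍ = temp − m·l·θ̈·cosθ/(M+m) = -6.885425989
Euler: x'=-1.653856980+0.039431·-0.939018130=-1.690883404, ẋ'=-0.939018130+0.039431·-6.885425989=-1.210517362
       θ'=0.029404027+0.039431·-1.000456580=-0.010044976, θ̇'=-1.000456580+0.039431·7.945494311=-0.687157794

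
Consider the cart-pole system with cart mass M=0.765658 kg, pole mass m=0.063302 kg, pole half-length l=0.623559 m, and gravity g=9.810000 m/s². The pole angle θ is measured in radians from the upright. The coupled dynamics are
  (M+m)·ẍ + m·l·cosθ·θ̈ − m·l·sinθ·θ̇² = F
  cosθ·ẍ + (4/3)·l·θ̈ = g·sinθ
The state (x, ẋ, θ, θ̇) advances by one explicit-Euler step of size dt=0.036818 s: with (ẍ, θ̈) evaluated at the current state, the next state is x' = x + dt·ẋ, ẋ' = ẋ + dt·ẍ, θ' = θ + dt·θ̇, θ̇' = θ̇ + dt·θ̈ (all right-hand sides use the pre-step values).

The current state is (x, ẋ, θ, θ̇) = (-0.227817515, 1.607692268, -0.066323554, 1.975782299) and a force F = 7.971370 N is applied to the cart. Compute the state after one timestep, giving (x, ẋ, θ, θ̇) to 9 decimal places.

(-0.168625501, 1.984116565, 0.006420799, 1.495233333)

sinθ=-0.066274941, cosθ=0.997801399
temp = (F + m·l·θ̇²·sinθ)/(M+m) = (7.971370 + -0.010212275)/0.828960 = 9.603789959
θ̈ = (g·sinθ − cosθ·temp)/(l·(4/3 − m·cos²θ/(M+m))) = -13.052011679
ẍ = temp − m·l·θ̈·cosθ/(M+m) = 10.223920287
Euler: x'=-0.227817515+0.036818·1.607692268=-0.168625501, ẋ'=1.607692268+0.036818·10.223920287=1.984116565
       θ'=-0.066323554+0.036818·1.975782299=0.006420799, θ̇'=1.975782299+0.036818·-13.052011679=1.495233333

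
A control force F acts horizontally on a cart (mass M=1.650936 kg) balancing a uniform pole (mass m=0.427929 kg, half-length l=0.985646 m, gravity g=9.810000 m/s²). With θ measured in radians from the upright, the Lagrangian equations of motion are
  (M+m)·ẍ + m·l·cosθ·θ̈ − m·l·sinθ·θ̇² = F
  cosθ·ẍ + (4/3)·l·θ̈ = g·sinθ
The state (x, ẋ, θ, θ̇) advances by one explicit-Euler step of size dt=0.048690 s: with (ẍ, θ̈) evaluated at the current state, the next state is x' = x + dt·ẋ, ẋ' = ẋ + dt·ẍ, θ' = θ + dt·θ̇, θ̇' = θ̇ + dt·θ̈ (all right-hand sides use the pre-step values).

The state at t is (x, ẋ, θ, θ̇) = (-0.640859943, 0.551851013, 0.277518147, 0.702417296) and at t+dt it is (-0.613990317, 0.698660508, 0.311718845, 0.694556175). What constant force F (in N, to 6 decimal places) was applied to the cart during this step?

ẍ = (ẋ'−ẋ)/dt = (0.698660508−0.551851013)/0.048690 = 3.015188
θ̈ = (θ̇'−θ̇)/dt = (0.694556175−0.702417296)/0.048690 = -0.161452
sinθ=0.273970, cosθ=0.961738
F = (M+m)·ẍ + m·l·cosθ·θ̈ − m·l·sinθ·θ̇² = 6.268168 + -0.065493 − 0.057015 = 6.145661

F = 6.145661 N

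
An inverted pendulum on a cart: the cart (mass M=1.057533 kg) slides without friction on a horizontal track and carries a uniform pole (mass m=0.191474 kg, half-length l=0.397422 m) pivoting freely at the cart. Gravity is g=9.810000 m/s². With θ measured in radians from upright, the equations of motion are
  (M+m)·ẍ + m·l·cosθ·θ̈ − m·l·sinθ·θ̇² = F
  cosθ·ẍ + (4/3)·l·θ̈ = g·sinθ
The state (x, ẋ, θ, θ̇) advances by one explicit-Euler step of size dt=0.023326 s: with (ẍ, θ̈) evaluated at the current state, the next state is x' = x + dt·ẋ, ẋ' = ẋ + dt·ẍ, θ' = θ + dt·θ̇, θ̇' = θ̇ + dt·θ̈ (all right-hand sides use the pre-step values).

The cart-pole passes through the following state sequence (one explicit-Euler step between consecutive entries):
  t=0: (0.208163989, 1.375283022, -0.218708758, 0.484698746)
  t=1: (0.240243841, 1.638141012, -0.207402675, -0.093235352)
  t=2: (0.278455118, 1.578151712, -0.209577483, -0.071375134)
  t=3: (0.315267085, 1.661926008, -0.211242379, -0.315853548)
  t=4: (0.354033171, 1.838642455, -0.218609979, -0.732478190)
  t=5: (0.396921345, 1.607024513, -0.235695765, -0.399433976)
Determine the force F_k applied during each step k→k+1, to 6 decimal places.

F_0 = 12.238323 N
F_1 = -3.142247 N
F_2 = 3.705728 N
F_3 = 8.135063 N
F_4 = -11.332665 N

step 0→1:
  ẍ = (ẋ'−ẋ)/dt = (1.638141012−1.375283022)/0.023326 = 11.268884
  θ̈ = (θ̇'−θ̇)/dt = (-0.093235352−0.484698746)/0.023326 = -24.776391
  sinθ=-0.216969, cosθ=0.976178
  F = (M+m)·ẍ + m·l·cosθ·θ̈ − m·l·sinθ·θ̇² = 14.074915 + -1.840471 − -0.003879 = 12.238323
step 1→2:
  ẍ = (ẋ'−ẋ)/dt = (1.578151712−1.638141012)/0.023326 = -2.571778
  θ̈ = (θ̇'−θ̇)/dt = (-0.071375134−-0.093235352)/0.023326 = 0.937161
  sinθ=-0.205919, cosθ=0.978569
  F = (M+m)·ẍ + m·l·cosθ·θ̈ − m·l·sinθ·θ̇² = -3.212169 + 0.069786 − -0.000136 = -3.142247
step 2→3:
  ẍ = (ẋ'−ẋ)/dt = (1.661926008−1.578151712)/0.023326 = 3.591456
  θ̈ = (θ̇'−θ̇)/dt = (-0.315853548−-0.071375134)/0.023326 = -10.480940
  sinθ=-0.208047, cosθ=0.978119
  F = (M+m)·ẍ + m·l·cosθ·θ̈ − m·l·sinθ·θ̇² = 4.485753 + -0.780106 − -0.000081 = 3.705728
step 3→4:
  ẍ = (ẋ'−ẋ)/dt = (1.838642455−1.661926008)/0.023326 = 7.575943
  θ̈ = (θ̇'−θ̇)/dt = (-0.732478190−-0.315853548)/0.023326 = -17.860955
  sinθ=-0.209675, cosθ=0.977771
  F = (M+m)·ẍ + m·l·cosθ·θ̈ − m·l·sinθ·θ̇² = 9.462406 + -1.328935 − -0.001592 = 8.135063
step 4→5:
  ẍ = (ẋ'−ẋ)/dt = (1.607024513−1.838642455)/0.023326 = -9.929604
  θ̈ = (θ̇'−θ̇)/dt = (-0.399433976−-0.732478190)/0.023326 = 14.277811
  sinθ=-0.216873, cosθ=0.976200
  F = (M+m)·ẍ + m·l·cosθ·θ̈ − m·l·sinθ·θ̇² = -12.402145 + 1.060626 − -0.008854 = -11.332665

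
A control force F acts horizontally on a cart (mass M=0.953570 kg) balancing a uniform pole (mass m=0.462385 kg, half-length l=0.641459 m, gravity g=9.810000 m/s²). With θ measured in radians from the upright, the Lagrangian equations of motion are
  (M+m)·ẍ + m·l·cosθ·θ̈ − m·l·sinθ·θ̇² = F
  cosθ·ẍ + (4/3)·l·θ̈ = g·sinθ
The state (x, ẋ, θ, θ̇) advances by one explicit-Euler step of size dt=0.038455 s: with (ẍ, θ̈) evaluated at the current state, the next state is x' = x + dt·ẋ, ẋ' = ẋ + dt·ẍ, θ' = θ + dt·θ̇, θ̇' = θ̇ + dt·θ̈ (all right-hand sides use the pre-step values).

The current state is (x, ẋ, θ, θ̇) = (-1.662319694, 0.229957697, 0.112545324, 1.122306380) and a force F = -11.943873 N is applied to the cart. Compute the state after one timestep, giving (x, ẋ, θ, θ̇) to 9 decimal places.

sinθ=0.112307883, cosθ=0.993673457
temp = (F + m·l·θ̇²·sinθ)/(M+m) = (-11.943873 + 0.041957127)/1.415955 = -8.405574946
θ̈ = (g·sinθ − cosθ·temp)/(l·(4/3 − m·cos²θ/(M+m))) = 14.579591175
ẍ = temp − m·l·θ̈·cosθ/(M+m) = -11.440250203
Euler: x'=-1.662319694+0.038455·0.229957697=-1.653476671, ẋ'=0.229957697+0.038455·-11.440250203=-0.209977125
       θ'=0.112545324+0.038455·1.122306380=0.155703616, θ̇'=1.122306380+0.038455·14.579591175=1.682964559

(-1.653476671, -0.209977125, 0.155703616, 1.682964559)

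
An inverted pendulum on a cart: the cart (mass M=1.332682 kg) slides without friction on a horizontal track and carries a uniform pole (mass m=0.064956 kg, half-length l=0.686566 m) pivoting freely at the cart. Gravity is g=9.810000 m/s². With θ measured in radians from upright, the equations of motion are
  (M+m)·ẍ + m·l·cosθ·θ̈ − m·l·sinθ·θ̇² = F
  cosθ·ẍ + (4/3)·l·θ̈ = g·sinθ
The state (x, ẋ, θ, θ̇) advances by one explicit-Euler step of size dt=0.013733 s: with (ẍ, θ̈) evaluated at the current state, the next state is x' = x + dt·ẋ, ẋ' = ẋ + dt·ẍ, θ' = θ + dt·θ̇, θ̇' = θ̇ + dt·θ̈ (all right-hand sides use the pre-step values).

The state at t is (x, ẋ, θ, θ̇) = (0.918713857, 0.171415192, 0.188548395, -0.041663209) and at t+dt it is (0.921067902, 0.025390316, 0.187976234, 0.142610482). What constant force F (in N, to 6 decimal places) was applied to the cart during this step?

ẍ = (ẋ'−ẋ)/dt = (0.025390316−0.171415192)/0.013733 = -10.633137
θ̈ = (θ̇'−θ̇)/dt = (0.142610482−-0.041663209)/0.013733 = 13.418313
sinθ=0.187433, cosθ=0.982277
F = (M+m)·ẍ + m·l·cosθ·θ̈ − m·l·sinθ·θ̇² = -14.861277 + 0.587805 − 0.000015 = -14.273486

F = -14.273486 N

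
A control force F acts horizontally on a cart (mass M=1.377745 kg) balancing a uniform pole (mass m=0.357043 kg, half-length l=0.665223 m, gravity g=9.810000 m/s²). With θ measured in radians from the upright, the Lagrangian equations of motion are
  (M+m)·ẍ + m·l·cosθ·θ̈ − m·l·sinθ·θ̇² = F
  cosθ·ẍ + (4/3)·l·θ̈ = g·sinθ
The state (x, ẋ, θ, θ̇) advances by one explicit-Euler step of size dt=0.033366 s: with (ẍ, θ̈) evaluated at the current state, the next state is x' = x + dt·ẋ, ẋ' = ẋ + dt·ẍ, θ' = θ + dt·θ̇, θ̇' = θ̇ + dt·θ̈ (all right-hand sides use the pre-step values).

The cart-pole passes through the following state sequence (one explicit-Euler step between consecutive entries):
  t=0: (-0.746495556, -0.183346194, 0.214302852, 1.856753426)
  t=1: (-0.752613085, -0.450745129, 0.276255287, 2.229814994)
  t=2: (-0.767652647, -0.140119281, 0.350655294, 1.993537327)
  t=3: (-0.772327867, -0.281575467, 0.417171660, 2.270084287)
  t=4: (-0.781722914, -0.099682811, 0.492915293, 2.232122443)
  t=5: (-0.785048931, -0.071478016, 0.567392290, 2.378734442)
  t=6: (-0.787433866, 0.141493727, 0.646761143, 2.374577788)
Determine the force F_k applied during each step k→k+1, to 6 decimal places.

step 0→1:
  ẍ = (ẋ'−ẋ)/dt = (-0.450745129−-0.183346194)/0.033366 = -8.014114
  θ̈ = (θ̇'−θ̇)/dt = (2.229814994−1.856753426)/0.033366 = 11.180890
  sinθ=0.212666, cosθ=0.977125
  F = (M+m)·ẍ + m·l·cosθ·θ̈ − m·l·sinθ·θ̇² = -13.902789 + 2.594862 − 0.174139 = -11.482066
step 1→2:
  ẍ = (ẋ'−ẋ)/dt = (-0.140119281−-0.450745129)/0.033366 = 9.309652
  θ̈ = (θ̇'−θ̇)/dt = (1.993537327−2.229814994)/0.033366 = -7.081390
  sinθ=0.272755, cosθ=0.962084
  F = (M+m)·ẍ + m·l·cosθ·θ̈ − m·l·sinθ·θ̇² = 16.150273 + -1.618151 − 0.322105 = 14.210016
step 2→3:
  ẍ = (ẋ'−ẋ)/dt = (-0.281575467−-0.140119281)/0.033366 = -4.239531
  θ̈ = (θ̇'−θ̇)/dt = (2.270084287−1.993537327)/0.033366 = 8.288286
  sinθ=0.343513, cosθ=0.939148
  F = (M+m)·ẍ + m·l·cosθ·θ̈ − m·l·sinθ·θ̇² = -7.354687 + 1.848785 − 0.324250 = -5.830152
step 3→4:
  ẍ = (ẋ'−ẋ)/dt = (-0.099682811−-0.281575467)/0.033366 = 5.451437
  θ̈ = (θ̇'−θ̇)/dt = (2.232122443−2.270084287)/0.033366 = -1.137740
  sinθ=0.405176, cosθ=0.914239
  F = (M+m)·ẍ + m·l·cosθ·θ̈ − m·l·sinθ·θ̇² = 9.457088 + -0.247053 − 0.495925 = 8.714110
step 4→5:
  ẍ = (ẋ'−ẋ)/dt = (-0.071478016−-0.099682811)/0.033366 = 0.845315
  θ̈ = (θ̇'−θ̇)/dt = (2.378734442−2.232122443)/0.033366 = 4.394054
  sinθ=0.473196, cosθ=0.880957
  F = (M+m)·ẍ + m·l·cosθ·θ̈ − m·l·sinθ·θ̇² = 1.466443 + 0.919407 − 0.559970 = 1.825880
step 5→6:
  ẍ = (ẋ'−ẋ)/dt = (0.141493727−-0.071478016)/0.033366 = 6.382897
  θ̈ = (θ̇'−θ̇)/dt = (2.374577788−2.378734442)/0.033366 = -0.124578
  sinθ=0.537435, cosθ=0.843305
  F = (M+m)·ẍ + m·l·cosθ·θ̈ − m·l·sinθ·θ̇² = 11.072973 + -0.024952 − 0.722280 = 10.325741

F_0 = -11.482066 N
F_1 = 14.210016 N
F_2 = -5.830152 N
F_3 = 8.714110 N
F_4 = 1.825880 N
F_5 = 10.325741 N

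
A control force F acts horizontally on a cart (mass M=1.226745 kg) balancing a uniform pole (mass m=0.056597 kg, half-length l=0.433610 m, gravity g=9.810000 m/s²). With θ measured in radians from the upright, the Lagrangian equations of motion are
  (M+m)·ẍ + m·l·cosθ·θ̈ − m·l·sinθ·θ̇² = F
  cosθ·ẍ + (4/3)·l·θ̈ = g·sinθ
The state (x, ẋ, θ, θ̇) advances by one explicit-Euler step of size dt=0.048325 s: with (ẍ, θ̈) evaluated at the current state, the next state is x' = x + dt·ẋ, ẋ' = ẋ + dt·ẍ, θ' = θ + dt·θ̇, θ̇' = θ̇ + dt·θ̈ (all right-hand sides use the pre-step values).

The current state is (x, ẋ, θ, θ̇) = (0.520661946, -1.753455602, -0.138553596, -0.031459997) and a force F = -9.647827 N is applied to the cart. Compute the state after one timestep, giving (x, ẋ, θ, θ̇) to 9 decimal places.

sinθ=-0.138110717, cosθ=0.990416796
temp = (F + m·l·θ̇²·sinθ)/(M+m) = (-9.647827 + -0.000003355)/1.283342 = -7.517739118
θ̈ = (g·sinθ − cosθ·temp)/(l·(4/3 − m·cos²θ/(M+m))) = 10.888366544
ẍ = temp − m·l·θ̈·cosθ/(M+m) = -7.723959231
Euler: x'=0.520661946+0.048325·-1.753455602=0.435926204, ẋ'=-1.753455602+0.048325·-7.723959231=-2.126715932
       θ'=-0.138553596+0.048325·-0.031459997=-0.140073900, θ̇'=-0.031459997+0.048325·10.888366544=0.494720316

(0.435926204, -2.126715932, -0.140073900, 0.494720316)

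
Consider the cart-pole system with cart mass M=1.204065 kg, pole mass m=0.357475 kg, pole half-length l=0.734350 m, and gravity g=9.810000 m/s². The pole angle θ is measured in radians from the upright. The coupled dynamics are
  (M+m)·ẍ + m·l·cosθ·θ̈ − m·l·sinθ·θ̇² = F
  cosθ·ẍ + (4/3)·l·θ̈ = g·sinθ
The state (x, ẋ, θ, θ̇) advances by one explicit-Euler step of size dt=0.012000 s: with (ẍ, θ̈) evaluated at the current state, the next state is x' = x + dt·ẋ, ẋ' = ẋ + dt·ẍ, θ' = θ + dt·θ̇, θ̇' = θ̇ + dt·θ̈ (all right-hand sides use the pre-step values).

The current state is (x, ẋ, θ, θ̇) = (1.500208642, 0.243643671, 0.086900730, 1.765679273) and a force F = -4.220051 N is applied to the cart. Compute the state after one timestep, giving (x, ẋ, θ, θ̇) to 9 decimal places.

sinθ=0.086791396, cosθ=0.996226507
temp = (F + m·l·θ̇²·sinθ)/(M+m) = (-4.220051 + 0.071031189)/1.561540 = -2.657005143
θ̈ = (g·sinθ − cosθ·temp)/(l·(4/3 − m·cos²θ/(M+m))) = 4.306845453
ẍ = temp − m·l·θ̈·cosθ/(M+m) = -3.378300342
Euler: x'=1.500208642+0.012000·0.243643671=1.503132366, ẋ'=0.243643671+0.012000·-3.378300342=0.203104067
       θ'=0.086900730+0.012000·1.765679273=0.108088881, θ̇'=1.765679273+0.012000·4.306845453=1.817361418

(1.503132366, 0.203104067, 0.108088881, 1.817361418)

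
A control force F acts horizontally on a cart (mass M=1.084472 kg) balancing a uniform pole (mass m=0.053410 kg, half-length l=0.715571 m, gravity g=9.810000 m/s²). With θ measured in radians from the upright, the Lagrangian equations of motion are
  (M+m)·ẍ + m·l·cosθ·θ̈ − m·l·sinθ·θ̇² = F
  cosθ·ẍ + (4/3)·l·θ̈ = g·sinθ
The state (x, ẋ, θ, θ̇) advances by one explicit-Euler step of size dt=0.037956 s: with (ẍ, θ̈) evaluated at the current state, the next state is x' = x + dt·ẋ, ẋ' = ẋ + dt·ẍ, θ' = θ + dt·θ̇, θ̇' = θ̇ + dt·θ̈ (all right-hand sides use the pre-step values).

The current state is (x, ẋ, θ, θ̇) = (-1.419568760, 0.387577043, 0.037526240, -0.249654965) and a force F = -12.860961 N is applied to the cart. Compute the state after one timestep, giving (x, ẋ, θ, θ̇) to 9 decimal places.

(-1.404857886, -0.057559076, 0.028050336, 0.231211663)

sinθ=0.037517433, cosθ=0.999295973
temp = (F + m·l·θ̇²·sinθ)/(M+m) = (-12.860961 + 0.000089369)/1.137882 = -11.302465133
θ̈ = (g·sinθ − cosθ·temp)/(l·(4/3 − m·cos²θ/(M+m))) = 12.669054391
ẍ = temp − m·l·θ̈·cosθ/(M+m) = -11.727687813
Euler: x'=-1.419568760+0.037956·0.387577043=-1.404857886, ẋ'=0.387577043+0.037956·-11.727687813=-0.057559076
       θ'=0.037526240+0.037956·-0.249654965=0.028050336, θ̇'=-0.249654965+0.037956·12.669054391=0.231211663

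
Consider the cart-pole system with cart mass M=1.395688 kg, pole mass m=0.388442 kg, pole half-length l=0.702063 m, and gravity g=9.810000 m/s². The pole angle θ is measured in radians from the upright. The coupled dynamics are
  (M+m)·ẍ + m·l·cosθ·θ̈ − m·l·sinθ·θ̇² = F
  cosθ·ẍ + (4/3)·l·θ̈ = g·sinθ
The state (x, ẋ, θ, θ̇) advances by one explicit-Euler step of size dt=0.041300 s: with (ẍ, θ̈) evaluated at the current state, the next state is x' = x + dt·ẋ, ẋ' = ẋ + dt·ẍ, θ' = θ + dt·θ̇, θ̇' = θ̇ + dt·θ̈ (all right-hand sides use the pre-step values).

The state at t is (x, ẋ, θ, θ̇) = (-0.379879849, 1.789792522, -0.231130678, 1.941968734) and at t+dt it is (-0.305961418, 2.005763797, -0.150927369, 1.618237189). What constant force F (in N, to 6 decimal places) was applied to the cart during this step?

F = 7.484591 N

ẍ = (ẋ'−ẋ)/dt = (2.005763797−1.789792522)/0.041300 = 5.229329
θ̈ = (θ̇'−θ̇)/dt = (1.618237189−1.941968734)/0.041300 = -7.838536
sinθ=-0.229078, cosθ=0.973408
F = (M+m)·ẍ + m·l·cosθ·θ̈ − m·l·sinθ·θ̇² = 9.329802 + -2.080809 − -0.235597 = 7.484591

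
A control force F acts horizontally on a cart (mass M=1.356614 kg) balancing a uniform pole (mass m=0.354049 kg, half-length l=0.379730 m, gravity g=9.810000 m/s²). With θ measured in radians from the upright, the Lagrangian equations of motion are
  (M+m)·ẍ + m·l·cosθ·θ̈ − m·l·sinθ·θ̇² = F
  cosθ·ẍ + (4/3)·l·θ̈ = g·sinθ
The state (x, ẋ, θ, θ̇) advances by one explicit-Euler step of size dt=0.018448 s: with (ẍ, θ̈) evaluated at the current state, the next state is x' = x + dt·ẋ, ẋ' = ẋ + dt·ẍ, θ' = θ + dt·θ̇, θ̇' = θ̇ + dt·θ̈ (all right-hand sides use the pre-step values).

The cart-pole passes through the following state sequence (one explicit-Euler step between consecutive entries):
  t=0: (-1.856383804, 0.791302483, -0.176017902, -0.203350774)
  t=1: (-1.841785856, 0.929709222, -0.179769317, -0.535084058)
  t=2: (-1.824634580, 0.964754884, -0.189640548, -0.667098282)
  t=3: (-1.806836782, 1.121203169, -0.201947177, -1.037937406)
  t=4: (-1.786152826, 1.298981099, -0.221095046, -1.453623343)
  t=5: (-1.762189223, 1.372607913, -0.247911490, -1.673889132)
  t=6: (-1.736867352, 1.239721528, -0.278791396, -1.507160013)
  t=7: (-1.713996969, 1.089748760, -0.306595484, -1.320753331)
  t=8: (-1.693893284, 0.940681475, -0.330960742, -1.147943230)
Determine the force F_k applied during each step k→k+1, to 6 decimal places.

step 0→1:
  ẍ = (ẋ'−ẋ)/dt = (0.929709222−0.791302483)/0.018448 = 7.502534
  θ̈ = (θ̇'−θ̇)/dt = (-0.535084058−-0.203350774)/0.018448 = -17.982073
  sinθ=-0.175110, cosθ=0.984549
  F = (M+m)·ẍ + m·l·cosθ·θ̈ − m·l·sinθ·θ̇² = 12.834307 + -2.380210 − -0.000974 = 10.455070
step 1→2:
  ẍ = (ẋ'−ẋ)/dt = (0.964754884−0.929709222)/0.018448 = 1.899700
  θ̈ = (θ̇'−θ̇)/dt = (-0.667098282−-0.535084058)/0.018448 = -7.156018
  sinθ=-0.178803, cosθ=0.983885
  F = (M+m)·ẍ + m·l·cosθ·θ̈ − m·l·sinθ·θ̇² = 3.249746 + -0.946573 − -0.006883 = 2.310056
step 2→3:
  ẍ = (ẋ'−ẋ)/dt = (1.121203169−0.964754884)/0.018448 = 8.480501
  θ̈ = (θ̇'−θ̇)/dt = (-1.037937406−-0.667098282)/0.018448 = -20.101861
  sinθ=-0.188506, cosθ=0.982072
  F = (M+m)·ẍ + m·l·cosθ·θ̈ − m·l·sinθ·θ̇² = 14.507279 + -2.654104 − -0.011278 = 11.864454
step 3→4:
  ẍ = (ẋ'−ẋ)/dt = (1.298981099−1.121203169)/0.018448 = 9.636705
  θ̈ = (θ̇'−θ̇)/dt = (-1.453623343−-1.037937406)/0.018448 = -22.532846
  sinθ=-0.200577, cosθ=0.979678
  F = (M+m)·ẍ + m·l·cosθ·θ̈ − m·l·sinθ·θ̇² = 16.485154 + -2.967820 − -0.029051 = 13.546385
step 4→5:
  ẍ = (ẋ'−ẋ)/dt = (1.372607913−1.298981099)/0.018448 = 3.991046
  θ̈ = (θ̇'−θ̇)/dt = (-1.673889132−-1.453623343)/0.018448 = -11.939819
  sinθ=-0.219298, cosθ=0.975658
  F = (M+m)·ẍ + m·l·cosθ·θ̈ − m·l·sinθ·θ̇² = 6.827334 + -1.566151 − -0.062298 = 5.323482
step 5→6:
  ẍ = (ẋ'−ẋ)/dt = (1.239721528−1.372607913)/0.018448 = -7.203295
  θ̈ = (θ̇'−θ̇)/dt = (-1.507160013−-1.673889132)/0.018448 = 9.037788
  sinθ=-0.245380, cosθ=0.969427
  F = (M+m)·ẍ + m·l·cosθ·θ̈ − m·l·sinθ·θ̇² = -12.322410 + 1.177919 − -0.092434 = -11.052057
step 6→7:
  ẍ = (ẋ'−ẋ)/dt = (1.089748760−1.239721528)/0.018448 = -8.129487
  θ̈ = (θ̇'−θ̇)/dt = (-1.320753331−-1.507160013)/0.018448 = 10.104439
  sinθ=-0.275194, cosθ=0.961389
  F = (M+m)·ẍ + m·l·cosθ·θ̈ − m·l·sinθ·θ̇² = -13.906812 + 1.306019 − -0.084042 = -12.516751
step 7→8:
  ẍ = (ẋ'−ẋ)/dt = (0.940681475−1.089748760)/0.018448 = -8.080404
  θ̈ = (θ̇'−θ̇)/dt = (-1.147943230−-1.320753331)/0.018448 = 9.367417
  sinθ=-0.301815, cosθ=0.953367
  F = (M+m)·ẍ + m·l·cosθ·θ̈ − m·l·sinθ·θ̇² = -13.822847 + 1.200655 − -0.070782 = -12.551411

F_0 = 10.455070 N
F_1 = 2.310056 N
F_2 = 11.864454 N
F_3 = 13.546385 N
F_4 = 5.323482 N
F_5 = -11.052057 N
F_6 = -12.516751 N
F_7 = -12.551411 N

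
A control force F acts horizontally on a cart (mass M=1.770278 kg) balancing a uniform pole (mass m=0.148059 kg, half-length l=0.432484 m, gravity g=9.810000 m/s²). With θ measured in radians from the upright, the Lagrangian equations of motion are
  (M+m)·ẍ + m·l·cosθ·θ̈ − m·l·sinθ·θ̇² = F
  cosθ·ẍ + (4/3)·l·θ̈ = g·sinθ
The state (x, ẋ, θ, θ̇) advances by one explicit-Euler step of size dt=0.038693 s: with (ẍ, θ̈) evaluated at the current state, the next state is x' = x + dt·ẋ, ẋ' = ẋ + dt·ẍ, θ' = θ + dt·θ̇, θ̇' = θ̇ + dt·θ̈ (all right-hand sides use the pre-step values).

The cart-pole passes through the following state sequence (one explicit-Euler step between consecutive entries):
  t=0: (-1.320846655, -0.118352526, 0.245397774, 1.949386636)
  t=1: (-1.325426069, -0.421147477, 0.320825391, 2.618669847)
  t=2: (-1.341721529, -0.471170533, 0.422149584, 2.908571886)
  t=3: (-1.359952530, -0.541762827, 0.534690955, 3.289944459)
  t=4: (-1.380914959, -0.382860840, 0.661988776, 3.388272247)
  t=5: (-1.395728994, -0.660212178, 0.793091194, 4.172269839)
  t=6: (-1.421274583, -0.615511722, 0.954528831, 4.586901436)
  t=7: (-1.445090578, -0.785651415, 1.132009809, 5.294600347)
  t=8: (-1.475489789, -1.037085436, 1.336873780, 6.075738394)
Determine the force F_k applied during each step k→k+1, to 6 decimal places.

step 0→1:
  ẍ = (ẋ'−ẋ)/dt = (-0.421147477−-0.118352526)/0.038693 = -7.825574
  θ̈ = (θ̇'−θ̇)/dt = (2.618669847−1.949386636)/0.038693 = 17.297269
  sinθ=0.242942, cosθ=0.970041
  F = (M+m)·ẍ + m·l·cosθ·θ̈ − m·l·sinθ·θ̇² = -15.012089 + 1.074416 − 0.059116 = -13.996789
step 1→2:
  ẍ = (ẋ'−ẋ)/dt = (-0.471170533−-0.421147477)/0.038693 = -1.292819
  θ̈ = (θ̇'−θ̇)/dt = (2.908571886−2.618669847)/0.038693 = 7.492364
  sinθ=0.315350, cosθ=0.948975
  F = (M+m)·ẍ + m·l·cosθ·θ̈ − m·l·sinθ·θ̇² = -2.480063 + 0.455280 − 0.138471 = -2.163254
step 2→3:
  ẍ = (ẋ'−ẋ)/dt = (-0.541762827−-0.471170533)/0.038693 = -1.824420
  θ̈ = (θ̇'−θ̇)/dt = (3.289944459−2.908571886)/0.038693 = 9.856371
  sinθ=0.409722, cosθ=0.912210
  F = (M+m)·ẍ + m·l·cosθ·θ̈ − m·l·sinθ·θ̇² = -3.499853 + 0.575727 − 0.221949 = -3.146075
step 3→4:
  ẍ = (ẋ'−ẋ)/dt = (-0.382860840−-0.541762827)/0.038693 = 4.106737
  θ̈ = (θ̇'−θ̇)/dt = (3.388272247−3.289944459)/0.038693 = 2.541229
  sinθ=0.509575, cosθ=0.860426
  F = (M+m)·ẍ + m·l·cosθ·θ̈ − m·l·sinθ·θ̇² = 7.878106 + 0.140011 − 0.353175 = 7.664942
step 4→5:
  ẍ = (ẋ'−ẋ)/dt = (-0.660212178−-0.382860840)/0.038693 = -7.167998
  θ̈ = (θ̇'−θ̇)/dt = (4.172269839−3.388272247)/0.038693 = 20.262001
  sinθ=0.614687, cosθ=0.788771
  F = (M+m)·ẍ + m·l·cosθ·θ̈ − m·l·sinθ·θ̇² = -13.750635 + 1.023383 − 0.451872 = -13.179124
step 5→6:
  ẍ = (ẋ'−ẋ)/dt = (-0.615511722−-0.660212178)/0.038693 = 1.155259
  θ̈ = (θ̇'−θ̇)/dt = (4.586901436−4.172269839)/0.038693 = 10.715933
  sinθ=0.712526, cosθ=0.701646
  F = (M+m)·ẍ + m·l·cosθ·θ̈ − m·l·sinθ·θ̇² = 2.216177 + 0.481452 − 0.794237 = 1.903392
step 6→7:
  ẍ = (ẋ'−ẋ)/dt = (-0.785651415−-0.615511722)/0.038693 = -4.397170
  θ̈ = (θ̇'−θ̇)/dt = (5.294600347−4.586901436)/0.038693 = 18.290102
  sinθ=0.816041, cosθ=0.577993
  F = (M+m)·ẍ + m·l·cosθ·θ̈ − m·l·sinθ·θ̇² = -8.435254 + 0.676930 − 1.099400 = -8.857724
step 7→8:
  ẍ = (ẋ'−ẋ)/dt = (-1.037085436−-0.785651415)/0.038693 = -6.498179
  θ̈ = (θ̇'−θ̇)/dt = (6.075738394−5.294600347)/0.038693 = 20.188097
  sinθ=0.905268, cosθ=0.424841
  F = (M+m)·ẍ + m·l·cosθ·θ̈ − m·l·sinθ·θ̇² = -12.465696 + 0.549195 − 1.624981 = -13.541482

F_0 = -13.996789 N
F_1 = -2.163254 N
F_2 = -3.146075 N
F_3 = 7.664942 N
F_4 = -13.179124 N
F_5 = 1.903392 N
F_6 = -8.857724 N
F_7 = -13.541482 N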